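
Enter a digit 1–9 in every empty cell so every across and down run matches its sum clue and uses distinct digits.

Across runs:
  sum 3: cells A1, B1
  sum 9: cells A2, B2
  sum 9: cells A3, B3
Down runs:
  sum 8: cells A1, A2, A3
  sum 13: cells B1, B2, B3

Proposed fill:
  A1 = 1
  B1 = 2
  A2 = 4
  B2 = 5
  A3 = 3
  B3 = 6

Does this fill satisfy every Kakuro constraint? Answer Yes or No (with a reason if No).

Yes

Across: 1+2=3; 4+5=9; 3+6=9. Down: 1+4+3=8; 2+5+6=13. No digit repeats within any run.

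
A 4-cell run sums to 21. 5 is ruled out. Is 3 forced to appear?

No

Counterexample: {1,4,7,9} sums to 21 under that restriction without using 3.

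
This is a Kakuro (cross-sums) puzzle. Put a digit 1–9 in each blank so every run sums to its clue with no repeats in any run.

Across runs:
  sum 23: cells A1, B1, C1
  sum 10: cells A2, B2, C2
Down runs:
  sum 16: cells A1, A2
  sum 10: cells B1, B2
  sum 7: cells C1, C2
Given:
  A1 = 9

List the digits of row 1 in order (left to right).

9, 8, 6

23 in 3 cells must be {6,8,9}; 16 in 2 cells must be {7,9}.
Given what's placed, C1 must be 6 to fit the 23 across and 7 down.
A2 = 16 − 9 = 7 completes the 16 down.
C2 = 7 − 6 = 1 completes the 7 down.
B1 = 23 − 15 = 8 completes the 23 across.
B2 = 10 − 8 = 2 completes the 10 across.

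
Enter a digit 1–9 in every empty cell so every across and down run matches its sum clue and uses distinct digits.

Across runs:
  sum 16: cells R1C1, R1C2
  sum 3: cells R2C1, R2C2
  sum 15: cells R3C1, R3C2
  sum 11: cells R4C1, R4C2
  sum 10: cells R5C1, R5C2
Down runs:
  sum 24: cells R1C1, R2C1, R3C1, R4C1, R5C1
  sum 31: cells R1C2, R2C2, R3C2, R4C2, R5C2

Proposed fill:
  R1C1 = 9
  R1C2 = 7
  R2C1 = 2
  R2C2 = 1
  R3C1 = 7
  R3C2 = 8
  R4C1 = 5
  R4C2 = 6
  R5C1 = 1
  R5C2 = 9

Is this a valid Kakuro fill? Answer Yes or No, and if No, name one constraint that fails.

Across: 9+7=16; 2+1=3; 7+8=15; 5+6=11; 1+9=10. Down: 9+2+7+5+1=24; 7+1+8+6+9=31. No digit repeats within any run.

Yes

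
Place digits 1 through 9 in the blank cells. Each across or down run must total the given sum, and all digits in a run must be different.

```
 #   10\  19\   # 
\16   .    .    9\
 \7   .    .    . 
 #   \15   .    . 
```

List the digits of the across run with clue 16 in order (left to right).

9 7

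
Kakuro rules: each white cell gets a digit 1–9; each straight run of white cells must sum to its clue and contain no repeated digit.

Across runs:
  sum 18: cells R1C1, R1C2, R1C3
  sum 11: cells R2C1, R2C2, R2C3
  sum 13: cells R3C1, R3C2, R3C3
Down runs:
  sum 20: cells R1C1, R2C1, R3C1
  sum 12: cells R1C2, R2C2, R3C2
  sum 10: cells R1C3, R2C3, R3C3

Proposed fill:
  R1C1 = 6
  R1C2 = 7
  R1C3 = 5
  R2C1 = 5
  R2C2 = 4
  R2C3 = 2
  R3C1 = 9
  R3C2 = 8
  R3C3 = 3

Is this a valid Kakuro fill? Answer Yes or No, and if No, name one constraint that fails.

No — the across run R3C1–R3C3 sums to 20, not 13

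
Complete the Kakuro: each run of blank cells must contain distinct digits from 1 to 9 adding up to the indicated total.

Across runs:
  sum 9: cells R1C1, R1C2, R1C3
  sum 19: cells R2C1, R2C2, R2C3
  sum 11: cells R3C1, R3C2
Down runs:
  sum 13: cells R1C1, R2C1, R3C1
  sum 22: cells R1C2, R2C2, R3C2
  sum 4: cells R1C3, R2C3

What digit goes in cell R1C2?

6

4 in 2 cells must be {1,3}.
Only 3 fits R2C3 under both its across sum 19 and down sum 4.
R1C3 = 4 − 3 = 1 completes the 4 down.
Nothing is forced directly, so branch on R1C2, whose candidates are 5 or 6. If R1C2 = 5: that forces R1C1 = 3, R2C1 = 9, after which R2C2 would have to be in {7} for the 19 across but in {8,9} for the 22 down — contradiction. So R1C2 = 6.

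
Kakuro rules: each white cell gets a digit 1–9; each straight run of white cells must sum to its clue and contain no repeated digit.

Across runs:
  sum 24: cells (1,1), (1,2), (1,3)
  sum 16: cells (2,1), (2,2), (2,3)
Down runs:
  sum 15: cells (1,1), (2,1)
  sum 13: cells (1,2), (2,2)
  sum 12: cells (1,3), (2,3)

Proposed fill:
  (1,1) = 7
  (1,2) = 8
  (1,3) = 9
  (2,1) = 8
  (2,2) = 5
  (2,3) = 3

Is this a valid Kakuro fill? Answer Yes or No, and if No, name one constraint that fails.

Yes

Across: 7+8+9=24; 8+5+3=16. Down: 7+8=15; 8+5=13; 9+3=12. No digit repeats within any run.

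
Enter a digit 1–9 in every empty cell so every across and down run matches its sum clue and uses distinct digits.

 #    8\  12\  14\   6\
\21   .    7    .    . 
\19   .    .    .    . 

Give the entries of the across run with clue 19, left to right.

R2C2 = 12 − 7 = 5 completes the 12 down.
Nothing is forced directly, so branch on R2C3, whose candidates are 6 or 8 or 9. If R2C3 = 8: that forces R1C3 = 6, R1C4 = 5, R2C1 = 2, after which R2C4 would have to be in {4} for the 19 across but in {1} for the 6 down — contradiction. If R2C3 = 9: that forces R1C3 = 5, R1C4 = 1, after which R2C4 would have to be in {1,2,3,4} for the 19 across but in {5} for the 6 down — contradiction. So R2C3 = 6.
R1C3 = 14 − 6 = 8 completes the 14 down.
R2C4 = 1: the only remaining digit allowed by both the 19 across and the 6 down.
R1C4 = 6 − 1 = 5 completes the 6 down.
R2C1 = 19 − 12 = 7 completes the 19 across.
R1C1 = 21 − 20 = 1 completes the 21 across.

7 5 6 1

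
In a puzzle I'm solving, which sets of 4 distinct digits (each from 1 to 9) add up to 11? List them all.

4 distinct digits from 1–9 sum between 10 and 30.
Only one set works: {1,2,3,5}.

{1,2,3,5}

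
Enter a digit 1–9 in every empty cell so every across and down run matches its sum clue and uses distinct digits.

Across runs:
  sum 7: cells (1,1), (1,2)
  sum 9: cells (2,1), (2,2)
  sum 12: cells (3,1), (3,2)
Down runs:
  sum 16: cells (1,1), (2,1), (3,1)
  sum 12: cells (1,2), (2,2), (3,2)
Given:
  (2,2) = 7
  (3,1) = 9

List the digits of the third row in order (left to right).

9 3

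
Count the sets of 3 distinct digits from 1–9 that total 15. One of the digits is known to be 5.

3 distinct digits from 1–9 sum between 6 and 24.
Keeping only sets containing 5.
Enumerating: {1,5,9}, {2,5,8}, {3,5,7}, {4,5,6}.

4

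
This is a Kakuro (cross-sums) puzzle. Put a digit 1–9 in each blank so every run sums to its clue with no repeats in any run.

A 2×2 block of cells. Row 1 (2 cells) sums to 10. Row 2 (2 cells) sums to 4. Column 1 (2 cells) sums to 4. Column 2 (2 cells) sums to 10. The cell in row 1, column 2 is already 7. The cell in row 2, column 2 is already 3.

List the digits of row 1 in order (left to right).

4 in 2 cells must be {1,3}.
(1,1) = 10 − 7 = 3 completes the 10 across.
(2,1) = 4 − 3 = 1 completes the 4 across.

3 7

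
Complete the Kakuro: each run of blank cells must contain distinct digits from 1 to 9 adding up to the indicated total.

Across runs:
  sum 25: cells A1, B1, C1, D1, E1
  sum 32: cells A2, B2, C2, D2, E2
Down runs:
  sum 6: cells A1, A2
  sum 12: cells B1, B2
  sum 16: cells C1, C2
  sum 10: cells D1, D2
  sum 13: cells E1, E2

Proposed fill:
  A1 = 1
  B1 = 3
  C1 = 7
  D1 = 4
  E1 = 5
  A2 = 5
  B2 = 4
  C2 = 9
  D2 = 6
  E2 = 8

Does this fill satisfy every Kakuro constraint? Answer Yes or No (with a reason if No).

No — the across run A1–E1 sums to 20, not 25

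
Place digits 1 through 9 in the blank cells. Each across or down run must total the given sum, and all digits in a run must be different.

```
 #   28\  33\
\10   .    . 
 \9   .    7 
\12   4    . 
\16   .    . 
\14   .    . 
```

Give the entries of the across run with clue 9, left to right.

16 in 2 cells must be {7,9}.
R2C1 = 9 − 7 = 2 completes the 9 across.

2 7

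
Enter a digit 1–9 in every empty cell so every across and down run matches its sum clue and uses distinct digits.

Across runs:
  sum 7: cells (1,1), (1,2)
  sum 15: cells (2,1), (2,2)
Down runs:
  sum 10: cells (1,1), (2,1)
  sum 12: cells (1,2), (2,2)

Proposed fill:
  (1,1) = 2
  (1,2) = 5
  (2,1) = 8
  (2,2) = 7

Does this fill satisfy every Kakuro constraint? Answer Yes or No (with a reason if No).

Across: 2+5=7; 8+7=15. Down: 2+8=10; 5+7=12. No digit repeats within any run.

Yes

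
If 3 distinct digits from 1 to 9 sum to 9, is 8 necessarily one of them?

No

Counterexample: {1,2,6} sums to 9 without using 8.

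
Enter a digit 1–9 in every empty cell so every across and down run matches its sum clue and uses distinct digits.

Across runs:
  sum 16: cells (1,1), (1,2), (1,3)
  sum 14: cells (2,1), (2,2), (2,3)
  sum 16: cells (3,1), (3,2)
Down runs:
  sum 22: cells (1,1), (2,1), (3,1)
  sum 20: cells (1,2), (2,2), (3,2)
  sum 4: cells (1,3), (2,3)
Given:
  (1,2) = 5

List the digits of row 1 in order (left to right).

16 in 2 cells must be {7,9}; 4 in 2 cells must be {1,3}.
(1,3) = 3: the only remaining digit allowed by both the 16 across and the 4 down.
(2,3) = 4 − 3 = 1 completes the 4 down.
(1,1) = 16 − 8 = 8 completes the 16 across.
Given what's placed, (3,1) must be 9 to fit the 16 across and 22 down.
(3,2) = 16 − 9 = 7 completes the 16 across.
(2,1) = 22 − 17 = 5 completes the 22 down.
(2,2) = 14 − 6 = 8 completes the 14 across.

8, 5, 3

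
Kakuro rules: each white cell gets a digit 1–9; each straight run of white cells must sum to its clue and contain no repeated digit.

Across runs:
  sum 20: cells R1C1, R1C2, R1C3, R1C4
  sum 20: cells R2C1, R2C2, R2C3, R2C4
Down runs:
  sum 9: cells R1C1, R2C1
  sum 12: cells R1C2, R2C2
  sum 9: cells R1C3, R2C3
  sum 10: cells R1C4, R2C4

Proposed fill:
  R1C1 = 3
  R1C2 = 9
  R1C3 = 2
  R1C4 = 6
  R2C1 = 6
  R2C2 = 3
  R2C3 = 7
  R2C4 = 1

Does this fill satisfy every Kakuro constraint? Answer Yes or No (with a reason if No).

No — the across run R2C1–R2C4 sums to 17, not 20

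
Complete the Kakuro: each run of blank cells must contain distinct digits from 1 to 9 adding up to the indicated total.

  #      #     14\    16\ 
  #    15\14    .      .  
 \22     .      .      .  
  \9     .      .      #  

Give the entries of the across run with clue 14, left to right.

16 in 2 cells must be {7,9}.
The 14 across and the 16 down share only 9, so R1C3 = 9.
R2C3 = 16 − 9 = 7 completes the 16 down.
R1C2 = 14 − 9 = 5 completes the 14 across.
R2C2 = 6: the only remaining digit allowed by both the 22 across and the 14 down.
R3C2 = 14 − 11 = 3 completes the 14 down.
R2C1 = 22 − 13 = 9 completes the 22 across.
R3C1 = 9 − 3 = 6 completes the 9 across.

5 9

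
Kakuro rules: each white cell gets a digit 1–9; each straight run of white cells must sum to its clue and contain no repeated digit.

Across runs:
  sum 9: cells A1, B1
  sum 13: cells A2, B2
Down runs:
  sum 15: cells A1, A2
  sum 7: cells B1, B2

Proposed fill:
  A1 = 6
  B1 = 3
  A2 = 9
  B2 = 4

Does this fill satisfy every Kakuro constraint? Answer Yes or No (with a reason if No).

Across: 6+3=9; 9+4=13. Down: 6+9=15; 3+4=7. No digit repeats within any run.

Yes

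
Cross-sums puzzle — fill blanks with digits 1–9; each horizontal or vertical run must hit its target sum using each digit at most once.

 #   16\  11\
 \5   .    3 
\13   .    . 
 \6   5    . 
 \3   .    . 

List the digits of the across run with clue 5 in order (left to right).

2 3

3 in 2 cells must be {1,2}; 11 in 4 cells must be {1,2,3,5}.
R1C1 = 5 − 3 = 2 completes the 5 across.
Given what's placed, R2C2 must be 5 to fit the 13 across and 11 down.
R3C2 = 6 − 5 = 1 completes the 6 across.
Given what's placed, R4C1 must be 1 to fit the 3 across and 16 down.
R4C2 = 3 − 1 = 2 completes the 3 across.
R2C1 = 13 − 5 = 8 completes the 13 across.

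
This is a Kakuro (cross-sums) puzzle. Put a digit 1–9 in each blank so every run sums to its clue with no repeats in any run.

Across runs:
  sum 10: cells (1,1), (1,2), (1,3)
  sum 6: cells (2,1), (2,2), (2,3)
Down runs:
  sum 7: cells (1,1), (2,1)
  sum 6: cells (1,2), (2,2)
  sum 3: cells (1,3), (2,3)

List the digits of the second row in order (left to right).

3 1 2

6 in 3 cells must be {1,2,3}; 3 in 2 cells must be {1,2}.
Nothing is forced directly, so branch on (1,3), whose candidates are 1 or 2. If (1,3) = 2: that forces (2,3) = 1, (2,2) = 2, after which (1,2) would have to be in {1,3,5,7} for the 10 across but in {4} for the 6 down — contradiction. So (1,3) = 1.
(2,3) = 3 − 1 = 2 completes the 3 down.
Given what's placed, (2,2) must be 1 to fit the 6 across and 6 down.
(1,2) = 6 − 1 = 5 completes the 6 down.
(2,1) = 6 − 3 = 3 completes the 6 across.
(1,1) = 10 − 6 = 4 completes the 10 across.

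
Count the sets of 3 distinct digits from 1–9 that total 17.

3 distinct digits from 1–9 sum between 6 and 24.

7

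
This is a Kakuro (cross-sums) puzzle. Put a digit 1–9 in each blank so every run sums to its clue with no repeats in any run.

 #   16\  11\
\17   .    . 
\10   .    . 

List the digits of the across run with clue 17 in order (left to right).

17 in 2 cells must be {8,9}; 16 in 2 cells must be {7,9}.
The 17 across and the 16 down share only 9, so R1C1 = 9.
R1C2 = 17 − 9 = 8 completes the 17 across.
R2C1 = 16 − 9 = 7 completes the 16 down.
R2C2 = 10 − 7 = 3 completes the 10 across.

9, 8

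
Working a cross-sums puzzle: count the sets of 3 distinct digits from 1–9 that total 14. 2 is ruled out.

3 distinct digits from 1–9 sum between 6 and 24.
Dropping sets that contain 2.
Enumerating: {1,4,9}, {1,5,8}, {1,6,7}, {3,4,7}, {3,5,6}.

5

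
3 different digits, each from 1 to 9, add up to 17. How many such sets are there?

7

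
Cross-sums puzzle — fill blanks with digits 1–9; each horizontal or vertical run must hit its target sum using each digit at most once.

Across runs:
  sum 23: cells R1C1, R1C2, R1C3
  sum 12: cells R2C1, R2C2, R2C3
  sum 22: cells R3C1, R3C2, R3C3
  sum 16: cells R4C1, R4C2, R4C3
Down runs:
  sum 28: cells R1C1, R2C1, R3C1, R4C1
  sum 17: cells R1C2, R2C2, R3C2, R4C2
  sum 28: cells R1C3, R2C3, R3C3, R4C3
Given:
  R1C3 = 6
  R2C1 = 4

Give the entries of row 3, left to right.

23 in 3 cells must be {6,8,9}.
R2C3 = 5: the only remaining digit allowed by both the 12 across and the 28 down.
R2C2 = 12 − 9 = 3 completes the 12 across.
Nothing is forced directly, so branch on R1C1, whose candidates are 8 or 9. If R1C1 = 8: that forces R1C2 = 9, after which R3C2 would have to be in {5,6,7,8,9} for the 22 across but in {1,4} for the 17 down — contradiction. So R1C1 = 9.
R1C2 = 23 − 15 = 8 completes the 23 across.
R3C2 = 5: the only remaining digit allowed by both the 22 across and the 17 down.
R4C2 = 17 − 16 = 1 completes the 17 down.
Given what's placed, R3C1 must be 8 to fit the 22 across and 28 down.
R3C3 = 22 − 13 = 9 completes the 22 across.

8 5 9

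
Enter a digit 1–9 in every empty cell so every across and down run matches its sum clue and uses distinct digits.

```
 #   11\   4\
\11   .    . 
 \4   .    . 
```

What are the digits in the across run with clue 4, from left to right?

3, 1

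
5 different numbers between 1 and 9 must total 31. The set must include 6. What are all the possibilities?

5 distinct digits from 1–9 sum between 15 and 35.
Keeping only sets containing 6.

{1,6,7,8,9}; {3,5,6,8,9}; {4,5,6,7,9}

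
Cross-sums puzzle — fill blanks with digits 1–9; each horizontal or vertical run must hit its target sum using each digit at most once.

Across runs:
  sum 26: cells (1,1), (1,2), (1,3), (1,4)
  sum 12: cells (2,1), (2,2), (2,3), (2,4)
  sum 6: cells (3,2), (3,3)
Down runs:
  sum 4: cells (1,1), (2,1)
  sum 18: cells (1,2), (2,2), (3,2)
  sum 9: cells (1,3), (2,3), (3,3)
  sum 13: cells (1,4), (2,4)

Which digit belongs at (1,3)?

4 in 2 cells must be {1,3}.
Only 3 fits (1,1) under both its across sum 26 and down sum 4.
Given what's placed, (1,3) must be 6 to fit the 26 across and 9 down.

6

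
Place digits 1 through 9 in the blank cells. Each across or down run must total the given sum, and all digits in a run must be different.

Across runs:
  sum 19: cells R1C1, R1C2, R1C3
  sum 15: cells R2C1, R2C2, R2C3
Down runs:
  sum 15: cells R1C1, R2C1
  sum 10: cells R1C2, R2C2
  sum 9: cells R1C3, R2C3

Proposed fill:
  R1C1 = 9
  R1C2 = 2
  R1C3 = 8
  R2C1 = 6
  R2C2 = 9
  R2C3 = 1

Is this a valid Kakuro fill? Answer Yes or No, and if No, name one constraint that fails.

No — the down run R1C2–R2C2 sums to 11, not 10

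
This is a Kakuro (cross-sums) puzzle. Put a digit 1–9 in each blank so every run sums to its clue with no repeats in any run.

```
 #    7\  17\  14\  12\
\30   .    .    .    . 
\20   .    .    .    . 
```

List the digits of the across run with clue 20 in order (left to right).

30 in 4 cells must be {6,7,8,9}; 17 in 2 cells must be {8,9}.
Only 6 fits R1C1 under both its across sum 30 and down sum 7.
R2C1 = 7 − 6 = 1 completes the 7 down.
Nothing is forced directly, so branch on R1C2, whose candidates are 8 or 9. If R1C2 = 8: that forces R1C3 = 9, R1C4 = 7, R2C2 = 9, after which R2C3 would have to be in {2,3,4,6,7,8} for the 20 across but in {5} for the 14 down — contradiction. So R1C2 = 9.
R1C3 = 8: the only remaining digit allowed by both the 30 across and the 14 down.
R1C4 = 30 − 23 = 7 completes the 30 across.
R2C2 = 17 − 9 = 8 completes the 17 down.
R2C3 = 14 − 8 = 6 completes the 14 down.
R2C4 = 20 − 15 = 5 completes the 20 across.

1 8 6 5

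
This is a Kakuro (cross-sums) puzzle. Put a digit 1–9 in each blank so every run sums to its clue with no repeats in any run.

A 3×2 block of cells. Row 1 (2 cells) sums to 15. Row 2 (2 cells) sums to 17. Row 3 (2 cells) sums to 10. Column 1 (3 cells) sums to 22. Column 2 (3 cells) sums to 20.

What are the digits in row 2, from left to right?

9, 8

17 in 2 cells must be {8,9}.
Nothing is forced directly, so branch on (2,2), whose candidates are 8 or 9. If (2,2) = 9: that forces (2,1) = 8, (3,1) = 9, after which (3,2) would have to be in {1} for the 10 across but in {3,4,5,6,7,8} for the 20 down — contradiction. So (2,2) = 8.
(2,1) = 17 − 8 = 9 completes the 17 across.
Nothing is forced directly, so branch on (1,2), whose candidates are 7 or 9. If (1,2) = 7: that forces (1,1) = 8, after which (3,1) would have to be in {1,2,3,4,6,7,8,9} for the 10 across but in {5} for the 22 down — contradiction. So (1,2) = 9.
(1,1) = 15 − 9 = 6 completes the 15 across.
(3,1) = 22 − 15 = 7 completes the 22 down.
(3,2) = 10 − 7 = 3 completes the 10 across.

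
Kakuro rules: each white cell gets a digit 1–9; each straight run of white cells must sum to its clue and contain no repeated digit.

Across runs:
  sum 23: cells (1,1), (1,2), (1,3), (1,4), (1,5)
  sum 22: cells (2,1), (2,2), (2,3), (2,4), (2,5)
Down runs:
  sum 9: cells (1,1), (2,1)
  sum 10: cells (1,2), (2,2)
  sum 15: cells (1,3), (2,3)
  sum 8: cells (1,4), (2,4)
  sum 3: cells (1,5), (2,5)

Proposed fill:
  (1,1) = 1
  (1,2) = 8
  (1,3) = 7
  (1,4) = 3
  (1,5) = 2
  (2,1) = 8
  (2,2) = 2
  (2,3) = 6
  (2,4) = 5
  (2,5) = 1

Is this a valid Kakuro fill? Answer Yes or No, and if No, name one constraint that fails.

No — the across run (1,1)–(1,5) sums to 21, not 23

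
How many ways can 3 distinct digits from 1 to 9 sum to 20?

4

3 distinct digits from 1–9 sum between 6 and 24.
Enumerating: {3,8,9}, {4,7,9}, {5,6,9}, {5,7,8}.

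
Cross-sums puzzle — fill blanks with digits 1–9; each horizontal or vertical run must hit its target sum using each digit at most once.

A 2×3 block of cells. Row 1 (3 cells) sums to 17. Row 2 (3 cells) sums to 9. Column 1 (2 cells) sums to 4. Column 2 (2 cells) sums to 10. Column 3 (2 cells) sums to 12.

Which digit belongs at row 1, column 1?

4 in 2 cells must be {1,3}.
Nothing is forced directly, so branch on (2,3), whose candidates are 3 or 4 or 5. If (2,3) = 3: that forces (1,3) = 9, (2,1) = 1, after which (2,2) would have to be in {5} for the 9 across but in {1,2,3,4,6,7,8,9} for the 10 down — contradiction. If (2,3) = 4: that forces (1,3) = 8, (2,1) = 3, (2,2) = 2, after which (1,1) would have to be in {2,3,4,5,6,7} for the 17 across but in {1} for the 4 down — contradiction. So (2,3) = 5.
(1,3) = 12 − 5 = 7 completes the 12 down.
Given what's placed, (1,1) must be 1 to fit the 17 across and 4 down.
(1,2) = 17 − 8 = 9 completes the 17 across.
(2,1) = 4 − 1 = 3 completes the 4 down.
(2,2) = 9 − 8 = 1 completes the 9 across.

1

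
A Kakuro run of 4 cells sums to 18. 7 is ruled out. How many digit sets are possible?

4 distinct digits from 1–9 sum between 10 and 30.
Dropping sets that contain 7.

7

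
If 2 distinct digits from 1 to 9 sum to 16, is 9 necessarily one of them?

The only way to make 16 from 2 distinct digits is {7,9}, which contains 9.

Yes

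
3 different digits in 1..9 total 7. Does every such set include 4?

Yes

The only way to make 7 from 3 distinct digits is {1,2,4}, which contains 4.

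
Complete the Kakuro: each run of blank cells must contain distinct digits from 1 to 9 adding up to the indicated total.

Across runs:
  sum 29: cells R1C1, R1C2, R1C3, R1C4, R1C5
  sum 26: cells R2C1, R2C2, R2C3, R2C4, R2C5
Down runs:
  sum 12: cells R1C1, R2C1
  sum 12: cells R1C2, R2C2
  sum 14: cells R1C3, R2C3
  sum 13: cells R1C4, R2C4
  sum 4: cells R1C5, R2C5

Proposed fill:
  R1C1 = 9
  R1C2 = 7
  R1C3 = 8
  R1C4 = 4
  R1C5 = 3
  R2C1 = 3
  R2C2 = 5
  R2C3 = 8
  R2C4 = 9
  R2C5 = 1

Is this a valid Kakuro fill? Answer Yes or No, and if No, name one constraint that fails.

No — the across run R1C1–R1C5 sums to 31, not 29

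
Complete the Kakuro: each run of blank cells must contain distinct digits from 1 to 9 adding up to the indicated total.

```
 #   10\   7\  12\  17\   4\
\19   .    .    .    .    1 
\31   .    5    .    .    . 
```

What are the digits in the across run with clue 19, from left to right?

17 in 2 cells must be {8,9}; 4 in 2 cells must be {1,3}.
R1C2 = 7 − 5 = 2 completes the 7 down.
R2C5 = 4 − 1 = 3 completes the 4 down.
No cell is forced outright now. R1C4 can only be 8 or 9 (the digits allowed by both its 19 across and its 17 down). If R1C4 = 8: that forces R1C1 = 3, R1C3 = 5, after which R2C1 would have to be in {6,8,9} for the 31 across but in {7} for the 10 down — contradiction. So R1C4 = 9.
R2C4 = 17 − 9 = 8 completes the 17 down.
Given what's placed, R2C3 must be 9 to fit the 31 across and 12 down.
R1C3 = 12 − 9 = 3 completes the 12 down.
R2C1 = 31 − 25 = 6 completes the 31 across.
R1C1 = 19 − 15 = 4 completes the 19 across.

4, 2, 3, 9, 1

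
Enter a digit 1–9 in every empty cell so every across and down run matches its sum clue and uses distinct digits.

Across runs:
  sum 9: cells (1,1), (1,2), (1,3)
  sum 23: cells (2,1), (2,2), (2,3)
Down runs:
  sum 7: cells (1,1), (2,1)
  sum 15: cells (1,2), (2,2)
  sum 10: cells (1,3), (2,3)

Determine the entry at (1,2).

6

23 in 3 cells must be {6,8,9}.
The 9 across and the 15 down share only 6, so (1,2) = 6.
The 23 across and the 7 down share only 6, so (2,1) = 6.
(2,2) = 15 − 6 = 9 completes the 15 down.
(2,3) = 23 − 15 = 8 completes the 23 across.
(1,1) = 7 − 6 = 1 completes the 7 down.
(1,3) = 9 − 7 = 2 completes the 9 across.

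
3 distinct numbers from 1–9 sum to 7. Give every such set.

{1,2,4}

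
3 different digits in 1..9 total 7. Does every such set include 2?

The only way to make 7 from 3 distinct digits is {1,2,4}, which contains 2.

Yes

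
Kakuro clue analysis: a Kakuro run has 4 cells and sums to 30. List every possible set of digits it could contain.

4 distinct digits from 1–9 sum between 10 and 30.
Only one set works: {6,7,8,9}.

{6,7,8,9}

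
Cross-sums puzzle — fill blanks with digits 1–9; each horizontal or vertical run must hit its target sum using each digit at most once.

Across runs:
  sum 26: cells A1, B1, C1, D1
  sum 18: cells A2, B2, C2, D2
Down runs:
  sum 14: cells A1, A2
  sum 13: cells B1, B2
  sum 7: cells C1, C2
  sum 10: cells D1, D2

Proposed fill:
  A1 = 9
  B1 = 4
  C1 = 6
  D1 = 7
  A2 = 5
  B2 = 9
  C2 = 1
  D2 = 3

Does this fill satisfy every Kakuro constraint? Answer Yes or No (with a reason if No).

Yes

Across: 9+4+6+7=26; 5+9+1+3=18. Down: 9+5=14; 4+9=13; 6+1=7; 7+3=10. No digit repeats within any run.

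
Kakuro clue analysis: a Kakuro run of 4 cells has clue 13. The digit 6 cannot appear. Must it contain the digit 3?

Yes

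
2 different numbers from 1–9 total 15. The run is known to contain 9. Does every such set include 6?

Yes

The only way to make 15 from 2 distinct digits under that restriction is {6,9}, which contains 6.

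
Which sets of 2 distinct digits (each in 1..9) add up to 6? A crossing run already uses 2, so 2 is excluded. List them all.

{1,5}

2 distinct digits from 1–9 sum between 3 and 17.
Dropping sets that contain 2.
Only one set works: {1,5}.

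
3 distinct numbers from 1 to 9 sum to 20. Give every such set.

{3,8,9}; {4,7,9}; {5,6,9}; {5,7,8}

3 distinct digits from 1–9 sum between 6 and 24.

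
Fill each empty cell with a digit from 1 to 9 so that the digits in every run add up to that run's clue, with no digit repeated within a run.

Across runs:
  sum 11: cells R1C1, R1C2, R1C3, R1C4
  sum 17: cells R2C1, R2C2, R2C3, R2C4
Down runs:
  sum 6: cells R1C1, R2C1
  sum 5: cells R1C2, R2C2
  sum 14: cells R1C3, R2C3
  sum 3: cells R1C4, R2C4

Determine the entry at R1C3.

5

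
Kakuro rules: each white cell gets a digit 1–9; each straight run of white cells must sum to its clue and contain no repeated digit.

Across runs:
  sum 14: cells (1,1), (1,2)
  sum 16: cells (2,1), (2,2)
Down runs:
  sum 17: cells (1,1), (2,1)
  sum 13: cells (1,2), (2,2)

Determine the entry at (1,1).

16 in 2 cells must be {7,9}; 17 in 2 cells must be {8,9}.
The 16 across and the 17 down share only 9, so (2,1) = 9.
(2,2) = 16 − 9 = 7 completes the 16 across.
(1,1) = 17 − 9 = 8 completes the 17 down.
(1,2) = 14 − 8 = 6 completes the 14 across.

8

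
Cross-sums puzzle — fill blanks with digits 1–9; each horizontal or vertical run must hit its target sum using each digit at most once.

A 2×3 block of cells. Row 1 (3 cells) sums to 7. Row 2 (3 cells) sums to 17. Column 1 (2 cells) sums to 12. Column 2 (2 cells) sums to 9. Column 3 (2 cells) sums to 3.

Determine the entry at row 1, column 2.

7 in 3 cells must be {1,2,4}; 3 in 2 cells must be {1,2}.
The 7 across and the 12 down share only 4, so (1,1) = 4.
(2,1) = 12 − 4 = 8 completes the 12 down.
Given what's placed, (2,3) must be 2 to fit the 17 across and 3 down.
(1,3) = 3 − 2 = 1 completes the 3 down.
(2,2) = 17 − 10 = 7 completes the 17 across.
(1,2) = 7 − 5 = 2 completes the 7 across.

2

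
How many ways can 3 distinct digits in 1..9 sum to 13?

7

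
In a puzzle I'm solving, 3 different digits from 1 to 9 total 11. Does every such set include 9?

Counterexample: {1,2,8} sums to 11 without using 9.

No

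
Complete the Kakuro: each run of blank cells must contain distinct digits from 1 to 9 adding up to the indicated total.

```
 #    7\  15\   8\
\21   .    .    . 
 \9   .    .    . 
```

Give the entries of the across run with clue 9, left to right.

The 9 across and the 15 down share only 6, so R2C2 = 6.
R1C2 = 15 − 6 = 9 completes the 15 down.
Nothing is forced directly, so branch on R1C1, whose candidates are 4 or 5. If R1C1 = 4: then R1C3 would have to be in {8} for the 21 across but in {1,2,3,5,6,7} for the 8 down — contradiction. So R1C1 = 5.
R1C3 = 21 − 14 = 7 completes the 21 across.
R2C1 = 7 − 5 = 2 completes the 7 down.
R2C3 = 9 − 8 = 1 completes the 9 across.

2 6 1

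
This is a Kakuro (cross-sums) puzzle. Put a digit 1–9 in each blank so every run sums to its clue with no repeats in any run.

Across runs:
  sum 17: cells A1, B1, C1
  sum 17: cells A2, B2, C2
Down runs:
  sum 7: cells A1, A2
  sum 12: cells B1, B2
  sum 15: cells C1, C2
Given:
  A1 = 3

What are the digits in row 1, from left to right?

A2 = 7 − 3 = 4 completes the 7 down.
No cell is forced outright now. B2 can only be 5 or 7 or 8 (the digits allowed by both its 17 across and its 12 down). If B2 = 5: then B1 would have to be in {5,6,8,9} for the 17 across but in {7} for the 12 down — contradiction. If B2 = 8: then B1 would have to be in {5,6,8,9} for the 17 across but in {4} for the 12 down — contradiction. So B2 = 7.
B1 = 12 − 7 = 5 completes the 12 down.
C1 = 17 − 8 = 9 completes the 17 across.
C2 = 17 − 11 = 6 completes the 17 across.

3 5 9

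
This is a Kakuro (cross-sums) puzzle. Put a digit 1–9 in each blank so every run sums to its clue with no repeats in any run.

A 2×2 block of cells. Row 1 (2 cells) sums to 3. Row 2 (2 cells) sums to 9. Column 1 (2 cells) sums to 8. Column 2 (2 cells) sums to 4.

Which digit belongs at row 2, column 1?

6

3 in 2 cells must be {1,2}; 4 in 2 cells must be {1,3}.
The 3 across and the 4 down share only 1, so (1,2) = 1.
(2,2) = 4 − 1 = 3 completes the 4 down.
(1,1) = 3 − 1 = 2 completes the 3 across.
(2,1) = 9 − 3 = 6 completes the 9 across.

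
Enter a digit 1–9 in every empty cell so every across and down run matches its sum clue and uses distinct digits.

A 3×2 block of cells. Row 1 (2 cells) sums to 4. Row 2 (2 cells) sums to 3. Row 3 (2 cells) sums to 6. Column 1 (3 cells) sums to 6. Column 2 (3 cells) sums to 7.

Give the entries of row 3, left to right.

2 4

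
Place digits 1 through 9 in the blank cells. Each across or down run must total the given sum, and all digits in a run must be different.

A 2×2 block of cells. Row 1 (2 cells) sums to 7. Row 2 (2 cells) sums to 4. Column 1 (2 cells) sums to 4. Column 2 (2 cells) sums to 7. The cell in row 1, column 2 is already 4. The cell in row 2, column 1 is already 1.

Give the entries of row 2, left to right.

4 in 2 cells must be {1,3}.
(1,1) = 7 − 4 = 3 completes the 7 across.
(2,2) = 4 − 1 = 3 completes the 4 across.

1, 3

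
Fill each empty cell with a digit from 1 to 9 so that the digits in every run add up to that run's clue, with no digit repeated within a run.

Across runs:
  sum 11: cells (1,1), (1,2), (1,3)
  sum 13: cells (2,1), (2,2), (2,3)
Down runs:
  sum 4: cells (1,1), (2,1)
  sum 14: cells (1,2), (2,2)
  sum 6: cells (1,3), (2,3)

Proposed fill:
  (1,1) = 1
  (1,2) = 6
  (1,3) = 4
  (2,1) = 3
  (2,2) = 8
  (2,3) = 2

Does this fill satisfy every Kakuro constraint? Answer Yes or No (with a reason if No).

Yes

Across: 1+6+4=11; 3+8+2=13. Down: 1+3=4; 6+8=14; 4+2=6. No digit repeats within any run.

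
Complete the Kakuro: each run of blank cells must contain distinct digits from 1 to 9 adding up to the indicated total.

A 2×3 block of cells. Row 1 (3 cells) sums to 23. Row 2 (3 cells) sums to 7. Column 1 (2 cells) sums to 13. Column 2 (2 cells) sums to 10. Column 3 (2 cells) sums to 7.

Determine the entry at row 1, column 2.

8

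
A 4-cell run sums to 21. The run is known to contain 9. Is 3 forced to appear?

Counterexample: {1,4,7,9} sums to 21 under that restriction without using 3.

No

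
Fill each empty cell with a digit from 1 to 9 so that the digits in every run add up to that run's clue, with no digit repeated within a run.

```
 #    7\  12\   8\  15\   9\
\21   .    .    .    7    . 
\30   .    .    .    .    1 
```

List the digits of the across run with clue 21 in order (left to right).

R1C5 = 9 − 1 = 8 completes the 9 down.
Given what's placed, R2C1 must be 5 to fit the 30 across and 7 down.
Given what's placed, R2C3 must be 7 to fit the 30 across and 8 down.
R2C4 = 15 − 7 = 8 completes the 15 down.
R1C1 = 7 − 5 = 2 completes the 7 down.
R1C2 = 3: the only remaining digit allowed by both the 21 across and the 12 down.
R1C3 = 21 − 20 = 1 completes the 21 across.
R2C2 = 30 − 21 = 9 completes the 30 across.

2, 3, 1, 7, 8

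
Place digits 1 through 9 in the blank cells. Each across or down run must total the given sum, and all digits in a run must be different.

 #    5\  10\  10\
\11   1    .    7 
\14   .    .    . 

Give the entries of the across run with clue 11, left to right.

1, 3, 7

R1C2 = 11 − 8 = 3 completes the 11 across.
R2C1 = 5 − 1 = 4 completes the 5 down.
R2C2 = 10 − 3 = 7 completes the 10 down.
R2C3 = 14 − 11 = 3 completes the 14 across.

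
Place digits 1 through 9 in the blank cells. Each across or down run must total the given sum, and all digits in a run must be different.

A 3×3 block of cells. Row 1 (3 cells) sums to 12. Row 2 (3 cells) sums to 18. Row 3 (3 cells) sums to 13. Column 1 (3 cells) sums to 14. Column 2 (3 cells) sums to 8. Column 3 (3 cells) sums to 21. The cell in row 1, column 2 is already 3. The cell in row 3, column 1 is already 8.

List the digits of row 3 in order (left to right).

Given what's placed, (3,3) must be 4 to fit the 13 across and 21 down.
Given what's placed, (1,3) must be 8 to fit the 12 across and 21 down.
(2,3) = 21 − 12 = 9 completes the 21 down.
(3,2) = 13 − 12 = 1 completes the 13 across.
(1,1) = 12 − 11 = 1 completes the 12 across.
(2,1) = 14 − 9 = 5 completes the 14 down.
(2,2) = 18 − 14 = 4 completes the 18 across.

8 1 4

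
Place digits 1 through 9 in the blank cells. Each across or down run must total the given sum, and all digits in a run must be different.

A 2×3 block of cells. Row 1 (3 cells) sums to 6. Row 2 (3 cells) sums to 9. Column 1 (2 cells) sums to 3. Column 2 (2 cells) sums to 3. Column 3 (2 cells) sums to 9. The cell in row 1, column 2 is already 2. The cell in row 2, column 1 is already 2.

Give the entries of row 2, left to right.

2, 1, 6

6 in 3 cells must be {1,2,3}; 3 in 2 cells must be {1,2}.
(1,1) = 3 − 2 = 1 completes the 3 down.
(1,3) = 6 − 3 = 3 completes the 6 across.
(2,2) = 3 − 2 = 1 completes the 3 down.
(2,3) = 9 − 3 = 6 completes the 9 across.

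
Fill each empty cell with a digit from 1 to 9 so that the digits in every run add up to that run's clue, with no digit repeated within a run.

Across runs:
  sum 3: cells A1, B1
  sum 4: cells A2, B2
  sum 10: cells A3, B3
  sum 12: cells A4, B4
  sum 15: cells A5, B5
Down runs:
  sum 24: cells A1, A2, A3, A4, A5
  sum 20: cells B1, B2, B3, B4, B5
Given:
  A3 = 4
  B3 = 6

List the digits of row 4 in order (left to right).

3 in 2 cells must be {1,2}; 4 in 2 cells must be {1,3}.
No cell is forced outright now. A1 can only be 1 or 2 (the digits allowed by both its 3 across and its 24 down). If A1 = 2: that forces B1 = 1, B2 = 3, B4 = 8, after which B5 would have to be in {6,7,8,9} for the 15 across but in {2} for the 20 down — contradiction. So A1 = 1.
B1 = 3 − 1 = 2 completes the 3 across.
A2 = 3: the only remaining digit allowed by both the 4 across and the 24 down.
B2 = 4 − 3 = 1 completes the 4 across.
Nothing is forced directly, so branch on A4, whose candidates are 7 or 9. If A4 = 7: then B4 would have to be in {5} for the 12 across but in {3,4,7,8} for the 20 down — contradiction. So A4 = 9.
B4 = 12 − 9 = 3 completes the 12 across.

9 3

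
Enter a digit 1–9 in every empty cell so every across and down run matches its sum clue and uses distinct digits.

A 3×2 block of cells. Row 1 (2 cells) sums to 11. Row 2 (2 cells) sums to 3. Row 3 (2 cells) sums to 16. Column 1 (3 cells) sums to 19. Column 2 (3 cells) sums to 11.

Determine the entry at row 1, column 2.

3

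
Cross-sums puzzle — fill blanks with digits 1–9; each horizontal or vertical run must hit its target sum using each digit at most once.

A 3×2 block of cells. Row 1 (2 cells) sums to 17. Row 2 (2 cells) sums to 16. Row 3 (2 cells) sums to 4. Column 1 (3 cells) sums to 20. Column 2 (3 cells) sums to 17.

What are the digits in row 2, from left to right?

17 in 2 cells must be {8,9}; 16 in 2 cells must be {7,9}; 4 in 2 cells must be {1,3}.
The 4 across and the 20 down share only 3, so (3,1) = 3.
(3,2) = 4 − 3 = 1 completes the 4 across.
Given what's placed, (1,2) must be 9 to fit the 17 across and 17 down.
(2,1) = 9: the only remaining digit allowed by both the 16 across and the 20 down.
(2,2) = 16 − 9 = 7 completes the 16 across.
(1,1) = 17 − 9 = 8 completes the 17 across.

9 7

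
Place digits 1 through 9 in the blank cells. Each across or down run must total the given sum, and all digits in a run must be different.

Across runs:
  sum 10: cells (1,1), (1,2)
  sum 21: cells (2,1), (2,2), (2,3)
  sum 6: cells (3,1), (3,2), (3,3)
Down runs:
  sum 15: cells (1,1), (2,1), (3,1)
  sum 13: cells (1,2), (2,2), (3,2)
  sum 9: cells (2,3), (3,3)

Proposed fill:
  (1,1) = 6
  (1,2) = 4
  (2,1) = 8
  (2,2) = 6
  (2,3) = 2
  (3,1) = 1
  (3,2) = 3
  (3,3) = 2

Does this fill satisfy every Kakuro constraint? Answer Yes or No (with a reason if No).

No — the down run (2,3)–(3,3) sums to 4, not 9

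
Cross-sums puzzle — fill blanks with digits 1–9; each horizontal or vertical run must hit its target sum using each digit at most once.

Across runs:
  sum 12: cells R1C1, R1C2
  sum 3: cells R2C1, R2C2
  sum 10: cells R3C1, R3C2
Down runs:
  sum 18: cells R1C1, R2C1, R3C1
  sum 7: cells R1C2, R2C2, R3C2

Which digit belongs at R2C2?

3 in 2 cells must be {1,2}; 7 in 3 cells must be {1,2,4}.
The 12 across and the 7 down share only 4, so R1C2 = 4.
R1C1 = 12 − 4 = 8 completes the 12 across.
Given what's placed, R2C1 must be 1 to fit the 3 across and 18 down.
R2C2 = 3 − 1 = 2 completes the 3 across.
R3C1 = 18 − 9 = 9 completes the 18 down.
R3C2 = 10 − 9 = 1 completes the 10 across.

2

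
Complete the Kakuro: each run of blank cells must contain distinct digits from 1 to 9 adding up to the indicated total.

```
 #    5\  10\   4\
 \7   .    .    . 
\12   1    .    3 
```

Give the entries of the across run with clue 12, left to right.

7 in 3 cells must be {1,2,4}; 4 in 2 cells must be {1,3}.
R1C1 = 5 − 1 = 4 completes the 5 down.
R1C3 = 4 − 3 = 1 completes the 4 down.
R2C2 = 12 − 4 = 8 completes the 12 across.
R1C2 = 7 − 5 = 2 completes the 7 across.

1 8 3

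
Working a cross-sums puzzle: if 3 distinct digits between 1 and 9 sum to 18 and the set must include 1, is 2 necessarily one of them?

No

The only way to make 18 from 3 distinct digits under that restriction is {1,8,9}, which does not contain 2.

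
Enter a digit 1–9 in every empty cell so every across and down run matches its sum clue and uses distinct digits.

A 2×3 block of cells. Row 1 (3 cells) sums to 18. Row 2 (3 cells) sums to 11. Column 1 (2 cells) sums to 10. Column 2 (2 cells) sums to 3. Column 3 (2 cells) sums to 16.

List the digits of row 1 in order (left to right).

3 in 2 cells must be {1,2}; 16 in 2 cells must be {7,9}.
The 11 across and the 16 down share only 7, so (2,3) = 7.
(1,3) = 16 − 7 = 9 completes the 16 down.
Given what's placed, (2,2) must be 1 to fit the 11 across and 3 down.
(1,2) = 3 − 1 = 2 completes the 3 down.
(2,1) = 11 − 8 = 3 completes the 11 across.
(1,1) = 18 − 11 = 7 completes the 18 across.

7, 2, 9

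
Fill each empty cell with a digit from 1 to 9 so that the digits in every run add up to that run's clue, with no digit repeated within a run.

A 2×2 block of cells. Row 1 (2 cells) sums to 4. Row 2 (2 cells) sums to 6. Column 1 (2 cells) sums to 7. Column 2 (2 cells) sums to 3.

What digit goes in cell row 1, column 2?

4 in 2 cells must be {1,3}; 3 in 2 cells must be {1,2}.
The 4 across and the 3 down share only 1, so (1,2) = 1.
(2,2) = 3 − 1 = 2 completes the 3 down.
(1,1) = 4 − 1 = 3 completes the 4 across.
(2,1) = 6 − 2 = 4 completes the 6 across.

1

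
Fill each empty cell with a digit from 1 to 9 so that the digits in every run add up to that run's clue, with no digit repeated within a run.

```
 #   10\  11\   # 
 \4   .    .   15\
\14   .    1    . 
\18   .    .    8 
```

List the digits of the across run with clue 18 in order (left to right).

4 in 2 cells must be {1,3}.
R1C2 = 3: the only remaining digit allowed by both the 4 across and the 11 down.
R2C3 = 15 − 8 = 7 completes the 15 down.
R3C2 = 11 − 4 = 7 completes the 11 down.
R1C1 = 4 − 3 = 1 completes the 4 across.
R2C1 = 14 − 8 = 6 completes the 14 across.
R3C1 = 18 − 15 = 3 completes the 18 across.

3 7 8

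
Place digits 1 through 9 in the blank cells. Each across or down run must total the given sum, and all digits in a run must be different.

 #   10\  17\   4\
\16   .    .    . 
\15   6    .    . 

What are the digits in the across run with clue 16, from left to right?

4 9 3

17 in 2 cells must be {8,9}; 4 in 2 cells must be {1,3}.
R1C1 = 10 − 6 = 4 completes the 10 down.
Given what's placed, R1C2 must be 9 to fit the 16 across and 17 down.
R1C3 = 16 − 13 = 3 completes the 16 across.
R2C2 = 17 − 9 = 8 completes the 17 down.
R2C3 = 15 − 14 = 1 completes the 15 across.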